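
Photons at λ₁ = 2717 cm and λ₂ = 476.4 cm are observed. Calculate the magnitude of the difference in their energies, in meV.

2.15·10^-4 meV

Using E = hc/λ: E₁ = 7.3112·10^-27 J, E₂ = 4.1697·10^-26 J.
|ΔE| = |7.3112·10^-27 − 4.1697·10^-26| = 3.44·10^-26 J = 2.15·10^-4 meV.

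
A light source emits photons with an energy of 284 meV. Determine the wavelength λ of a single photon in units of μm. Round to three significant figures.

4.37 μm

Take h = 6.62607015 × 10^-34 J·s, c = 2.99792458 × 10^8 m/s, 1 eV = 1.602176634 × 10^-19 J.
First convert: E = 284 meV = 4.5502 × 10^-20 J.
The photon relation is λ = hc/E, giving λ = 4.366 × 10^-6 m.
Converting to μm: λ = 4.366 μm ≈ 4.37 μm.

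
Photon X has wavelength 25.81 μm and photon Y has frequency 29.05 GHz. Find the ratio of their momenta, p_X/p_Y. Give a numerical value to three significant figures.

400

p_X = 2.567e-29 kg·m/s (from wavelength = 25.81 μm, via p = h/λ).
p_Y = 6.421e-32 kg·m/s (from frequency = 29.05 GHz, via p = hf/c).
Ratio = 2.567e-29 / 6.421e-32 = 400.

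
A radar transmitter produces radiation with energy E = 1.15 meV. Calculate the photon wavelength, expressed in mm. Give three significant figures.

1.08 mm

Take h = 6.62607015·10^-34 J·s, c = 2.99792458·10^8 m/s, 1 eV = 1.602176634·10^-19 J.
First convert: E = 1.15 meV = 1.8425·10^-22 J.
For a photon λ = hc/E, so λ = 0.001078 m.
Converting to mm: λ = 1.078 mm ≈ 1.08 mm.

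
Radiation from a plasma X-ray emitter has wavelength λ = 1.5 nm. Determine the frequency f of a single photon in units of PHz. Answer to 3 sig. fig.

200 PHz

(c = 2.99792458 × 10^8 m/s.)
Convert to SI: λ = 1.5 nm = 1.5 × 10^-9 m.
The photon relation is f = c/λ, giving f = 1.999 × 10^17 Hz.
Converting to PHz: f = 199.9 PHz ≈ 200 PHz.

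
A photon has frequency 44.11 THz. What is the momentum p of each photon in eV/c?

0.182 eV/c

Convert to SI: f = 44.11 THz = 4.411 × 10^13 Hz.
For a photon p = hf/c, so p = 9.749 × 10^-29 kg·m/s.
Converting to eV/c: p = 0.1824 eV/c ≈ 0.182 eV/c.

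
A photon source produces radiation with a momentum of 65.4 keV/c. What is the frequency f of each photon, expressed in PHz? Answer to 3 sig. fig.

(h = 6.62607015e-34 J·s, c = 2.99792458e8 m/s, 1 eV = 1.602176634e-19 J.)
First convert: p = 65.4 keV/c = 3.4952e-23 kg·m/s.
The photon relation is f = pc/h, giving f = 1.581e19 Hz.
Converting to PHz: f = 15810 PHz ≈ 1.58e4 PHz.

1.58e4 PHz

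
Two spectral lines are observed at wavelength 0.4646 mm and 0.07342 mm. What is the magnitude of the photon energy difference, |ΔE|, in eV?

Using E = hc/λ: E₁ = 4.2756e-22 J, E₂ = 2.7056e-21 J.
|ΔE| = |4.2756e-22 − 2.7056e-21| = 2.28e-21 J = 0.0142 eV.

0.0142 eV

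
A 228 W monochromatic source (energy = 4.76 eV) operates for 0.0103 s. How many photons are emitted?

Total energy: E_total = P·t = 228 × 0.0103 = 2.348 J.
Per-photon energy: E = 7.626e-19 J.
N = E_total / E_photon = 3.08e18.

3.08e18 photons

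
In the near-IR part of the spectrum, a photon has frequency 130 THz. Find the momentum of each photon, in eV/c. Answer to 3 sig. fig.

(h = 6.62607015e-34 J·s, c = 2.99792458e8 m/s, 1 eV = 1.602176634e-19 J.)
First convert: f = 130 THz = 1.3e14 Hz.
Since p = hf/c for a photon, p = 2.873e-28 kg·m/s.
Converting to eV/c: p = 0.5376 eV/c ≈ 0.538 eV/c.

0.538 eV/c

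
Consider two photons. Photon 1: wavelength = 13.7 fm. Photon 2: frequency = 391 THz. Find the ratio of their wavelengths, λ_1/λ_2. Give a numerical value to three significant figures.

λ_1 = 1.370e-14 m (from wavelength = 13.7 fm, via λ given directly).
λ_2 = 7.667e-7 m (from frequency = 391 THz, via λ = c/f).
Ratio = 1.370e-14 / 7.667e-7 = 1.79e-8.

1.79e-8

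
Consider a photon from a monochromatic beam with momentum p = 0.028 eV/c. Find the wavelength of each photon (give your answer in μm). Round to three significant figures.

44.3 μm

Take h = 6.62607015 × 10^-34 J·s, c = 2.99792458 × 10^8 m/s, 1 eV = 1.602176634 × 10^-19 J.
Convert to SI: p = 0.028 eV/c = 1.4964 × 10^-29 kg·m/s.
Apply λ = h/p: λ = 4.428 × 10^-5 m.
Converting to μm: λ = 44.28 μm ≈ 44.3 μm.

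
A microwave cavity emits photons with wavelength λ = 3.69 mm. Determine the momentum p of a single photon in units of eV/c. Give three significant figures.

3.36 × 10^-4 eV/c

Convert to SI: λ = 3.69 mm = 0.00369 m.
For a photon p = h/λ, so p = 1.796 × 10^-31 kg·m/s.
Converting to eV/c: p = 3.360 × 10^-4 eV/c ≈ 3.36 × 10^-4 eV/c.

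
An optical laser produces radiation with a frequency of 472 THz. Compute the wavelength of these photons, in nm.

635 nm

First convert: f = 472 THz = 4.72 × 10^14 Hz.
Since λ = c/f for a photon, λ = 6.352 × 10^-7 m.
Converting to nm: λ = 635.2 nm ≈ 635 nm.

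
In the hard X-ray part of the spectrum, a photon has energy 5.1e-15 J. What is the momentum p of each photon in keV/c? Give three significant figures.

For a photon p = E/c, so p = 1.701e-23 kg·m/s.
Converting to keV/c: p = 31.83 keV/c ≈ 31.8 keV/c.

31.8 keV/c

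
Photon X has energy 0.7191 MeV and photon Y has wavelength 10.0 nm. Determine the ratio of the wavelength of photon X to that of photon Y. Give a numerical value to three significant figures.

1.72e-4

λ_X = 1.724e-12 m (from energy = 0.7191 MeV, via λ = hc/E).
λ_Y = 1.000e-8 m (from wavelength = 10.0 nm, via λ given directly).
Ratio = 1.724e-12 / 1.000e-8 = 1.72e-4.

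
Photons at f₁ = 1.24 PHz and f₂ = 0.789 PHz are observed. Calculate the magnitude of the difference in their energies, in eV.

1.87 eV

Using E = hf: E₁ = 8.216e-19 J, E₂ = 5.228e-19 J.
|ΔE| = |8.216e-19 − 5.228e-19| = 2.99e-19 J = 1.87 eV.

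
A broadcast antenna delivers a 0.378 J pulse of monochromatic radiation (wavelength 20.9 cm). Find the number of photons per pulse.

Per-photon energy: E = 9.505·10^-25 J (from wavelength = 20.9 cm).
N = E_total / E_photon = 0.378 J / 9.505·10^-25 J = 3.98·10^23.

3.98·10^23 photons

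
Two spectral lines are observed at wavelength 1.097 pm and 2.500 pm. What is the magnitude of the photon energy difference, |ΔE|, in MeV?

0.634 MeV

Using E = hc/λ: E₁ = 1.8108e-13 J, E₂ = 7.9458e-14 J.
|ΔE| = |1.8108e-13 − 7.9458e-14| = 1.02e-13 J = 0.634 MeV.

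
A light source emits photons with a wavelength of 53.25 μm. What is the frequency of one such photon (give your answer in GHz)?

(c = 2.99792458e8 m/s.)
First convert: λ = 53.25 μm = 5.325e-5 m.
For a photon f = c/λ, so f = 5.630e12 Hz.
Converting to GHz: f = 5630 GHz ≈ 5630 GHz.

5630 GHz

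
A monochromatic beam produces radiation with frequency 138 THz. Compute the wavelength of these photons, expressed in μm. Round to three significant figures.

2.17 μm

First convert: f = 138 THz = 1.38 × 10^14 Hz.
Apply λ = c/f: λ = 2.172 × 10^-6 m.
Converting to μm: λ = 2.172 μm ≈ 2.17 μm.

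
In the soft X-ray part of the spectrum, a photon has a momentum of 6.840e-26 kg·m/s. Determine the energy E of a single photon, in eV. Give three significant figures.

Take c = 2.99792458e8 m/s, 1 eV = 1.602176634e-19 J.
For a photon E = pc, so E = 2.051e-17 J.
Converting to eV: E = 128.0 eV ≈ 128 eV.

128 eV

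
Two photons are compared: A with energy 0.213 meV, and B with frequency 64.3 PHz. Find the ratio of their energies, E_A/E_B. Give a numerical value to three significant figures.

8.01e-7

E_A = 3.413e-23 J (from energy = 0.213 meV, via E given directly).
E_B = 4.261e-17 J (from frequency = 64.3 PHz, via E = hf).
Ratio = 3.413e-23 / 4.261e-17 = 8.01e-7.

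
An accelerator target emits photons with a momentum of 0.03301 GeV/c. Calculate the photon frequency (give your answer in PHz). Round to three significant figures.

In SI units: p = 0.03301 GeV/c = 1.7641e-20 kg·m/s.
Since f = pc/h for a photon, f = 7.982e21 Hz.
Converting to PHz: f = 7.982e6 PHz ≈ 7.98e6 PHz.

7.98e6 PHz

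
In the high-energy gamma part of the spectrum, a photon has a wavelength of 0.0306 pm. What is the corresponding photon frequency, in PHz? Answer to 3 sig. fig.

(c = 2.99792458 × 10^8 m/s.)
First convert: λ = 0.0306 pm = 3.06 × 10^-14 m.
For a photon f = c/λ, so f = 9.797 × 10^21 Hz.
Converting to PHz: f = 9.797 × 10^6 PHz ≈ 9.80 × 10^6 PHz.

9.80 × 10^6 PHz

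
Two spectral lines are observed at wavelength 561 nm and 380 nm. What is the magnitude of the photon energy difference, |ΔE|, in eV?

1.05 eV

Using E = hc/λ: E₁ = 3.541e-19 J, E₂ = 5.227e-19 J.
|ΔE| = |3.541e-19 − 5.227e-19| = 1.69e-19 J = 1.05 eV.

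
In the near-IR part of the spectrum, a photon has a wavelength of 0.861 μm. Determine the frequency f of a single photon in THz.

(c = 2.99792458e8 m/s.)
In SI units: λ = 0.861 μm = 8.61e-7 m.
Apply f = c/λ: f = 3.482e14 Hz.
Converting to THz: f = 348.2 THz ≈ 348 THz.

348 THz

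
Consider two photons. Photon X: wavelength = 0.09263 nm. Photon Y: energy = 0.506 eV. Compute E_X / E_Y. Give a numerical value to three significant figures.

E_X = 2.144e-15 J (from wavelength = 0.09263 nm, via E = hc/λ).
E_Y = 8.107e-20 J (from energy = 0.506 eV, via E given directly).
Ratio = 2.144e-15 / 8.107e-20 = 2.65e4.

2.65e4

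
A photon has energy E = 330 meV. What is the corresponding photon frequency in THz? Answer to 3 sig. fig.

Convert to SI: E = 330 meV = 5.2872e-20 J.
Since f = E/h for a photon, f = 7.979e13 Hz.
Converting to THz: f = 79.79 THz ≈ 79.8 THz.

79.8 THz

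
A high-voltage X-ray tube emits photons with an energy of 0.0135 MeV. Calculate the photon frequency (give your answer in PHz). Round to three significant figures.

3260 PHz

First convert: E = 0.0135 MeV = 2.1629e-15 J.
The photon relation is f = E/h, giving f = 3.264e18 Hz.
Converting to PHz: f = 3264 PHz ≈ 3260 PHz.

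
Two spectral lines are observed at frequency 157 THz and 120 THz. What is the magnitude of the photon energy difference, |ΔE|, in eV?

Using E = hf: E₁ = 1.040e-19 J, E₂ = 7.951e-20 J.
|ΔE| = |1.040e-19 − 7.951e-20| = 2.45e-20 J = 0.153 eV.

0.153 eV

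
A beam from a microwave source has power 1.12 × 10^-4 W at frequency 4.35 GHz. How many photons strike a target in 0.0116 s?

Total energy: E_total = P·t = 1.12 × 10^-4 × 0.0116 = 1.299 × 10^-6 J.
Per-photon energy: E = 2.882 × 10^-24 J.
N = E_total / E_photon = 4.51 × 10^17.

4.51 × 10^17 photons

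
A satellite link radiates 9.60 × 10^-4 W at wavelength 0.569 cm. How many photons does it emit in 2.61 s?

Total energy: E_total = P·t = 9.60 × 10^-4 × 2.61 = 0.002506 J.
Per-photon energy: E = 3.491 × 10^-23 J.
N = E_total / E_photon = 7.18 × 10^19.

7.18 × 10^19 photons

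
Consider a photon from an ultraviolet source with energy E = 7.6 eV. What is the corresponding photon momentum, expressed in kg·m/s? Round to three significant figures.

4.06e-27 kg·m/s

Use c = 2.99792458e8 m/s, 1 eV = 1.602176634e-19 J.
In SI units: E = 7.6 eV = 1.2177e-18 J.
Since p = E/c for a photon, p = 4.062e-27 kg·m/s.
So p ≈ 4.06e-27 kg·m/s.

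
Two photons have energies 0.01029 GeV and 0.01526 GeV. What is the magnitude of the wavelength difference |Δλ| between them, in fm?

39.2 fm

Using λ = hc/E: λ₁ = 1.2049·10^-13 m, λ₂ = 8.1248·10^-14 m.
|Δλ| = |1.2049·10^-13 − 8.1248·10^-14| = 3.92·10^-14 m = 39.2 fm.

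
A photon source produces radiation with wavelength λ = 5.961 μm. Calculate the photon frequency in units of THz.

50.3 THz

Convert to SI: λ = 5.961 μm = 5.961e-6 m.
For a photon f = c/λ, so f = 5.029e13 Hz.
Converting to THz: f = 50.29 THz ≈ 50.3 THz.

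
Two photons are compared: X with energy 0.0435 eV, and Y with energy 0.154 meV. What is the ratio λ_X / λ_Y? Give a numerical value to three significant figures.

3.54e-3

λ_X = 2.850e-5 m (from energy = 0.0435 eV, via λ = hc/E).
λ_Y = 0.008051 m (from energy = 0.154 meV, via λ = hc/E).
Ratio = 2.850e-5 / 0.008051 = 3.54e-3.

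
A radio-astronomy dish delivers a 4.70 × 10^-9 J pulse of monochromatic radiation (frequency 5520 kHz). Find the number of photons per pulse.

Per-photon energy: E = 3.658 × 10^-27 J (from frequency = 5520 kHz).
N = E_total / E_photon = 4.70 × 10^-9 J / 3.658 × 10^-27 J = 1.28 × 10^18.

1.28 × 10^18 photons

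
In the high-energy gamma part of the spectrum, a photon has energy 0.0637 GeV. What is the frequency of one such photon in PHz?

Use h = 6.62607015e-34 J·s, 1 eV = 1.602176634e-19 J.
In SI units: E = 0.0637 GeV = 1.0206e-11 J.
Since f = E/h for a photon, f = 1.540e22 Hz.
Converting to PHz: f = 1.540e7 PHz ≈ 1.54e7 PHz.

1.54e7 PHz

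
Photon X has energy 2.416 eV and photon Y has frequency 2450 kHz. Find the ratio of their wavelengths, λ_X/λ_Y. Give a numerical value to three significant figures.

4.19·10^-9

λ_X = 5.132·10^-7 m (from energy = 2.416 eV, via λ = hc/E).
λ_Y = 122.4 m (from frequency = 2450 kHz, via λ = c/f).
Ratio = 5.132·10^-7 / 122.4 = 4.19·10^-9.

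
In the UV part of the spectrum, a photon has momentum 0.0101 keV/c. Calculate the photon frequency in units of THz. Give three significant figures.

2440 THz

First convert: p = 0.0101 keV/c = 5.3977e-27 kg·m/s.
The photon relation is f = pc/h, giving f = 2.442e15 Hz.
Converting to THz: f = 2442 THz ≈ 2440 THz.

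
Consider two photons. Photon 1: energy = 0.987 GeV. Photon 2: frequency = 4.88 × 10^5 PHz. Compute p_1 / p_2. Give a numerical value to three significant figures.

p_1 = 5.275 × 10^-19 kg·m/s (from energy = 0.987 GeV, via p = E/c).
p_2 = 1.079 × 10^-21 kg·m/s (from frequency = 4.88 × 10^5 PHz, via p = hf/c).
Ratio = 5.275 × 10^-19 / 1.079 × 10^-21 = 489.

489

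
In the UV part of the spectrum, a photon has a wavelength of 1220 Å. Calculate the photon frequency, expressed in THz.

First convert: λ = 1220 Å = 1.22e-7 m.
Since f = c/λ for a photon, f = 2.457e15 Hz.
Converting to THz: f = 2457 THz ≈ 2460 THz.

2460 THz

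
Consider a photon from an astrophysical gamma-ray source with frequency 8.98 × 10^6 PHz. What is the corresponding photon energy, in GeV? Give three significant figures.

0.0371 GeV

First convert: f = 8.98 × 10^6 PHz = 8.98 × 10^21 Hz.
The photon relation is E = hf, giving E = 5.950 × 10^-12 J.
Converting to GeV: E = 0.03714 GeV ≈ 0.0371 GeV.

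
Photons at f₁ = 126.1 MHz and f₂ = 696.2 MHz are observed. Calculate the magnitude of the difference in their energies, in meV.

2.36 × 10^-3 meV

Using E = hf: E₁ = 8.3555 × 10^-26 J, E₂ = 4.6131 × 10^-25 J.
|ΔE| = |8.3555 × 10^-26 − 4.6131 × 10^-25| = 3.78 × 10^-25 J = 2.36 × 10^-3 meV.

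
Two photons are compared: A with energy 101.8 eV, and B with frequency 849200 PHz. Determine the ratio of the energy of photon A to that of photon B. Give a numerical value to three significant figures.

2.90·10^-5

E_A = 1.631·10^-17 J (from energy = 101.8 eV, via E given directly).
E_B = 5.627·10^-13 J (from frequency = 849200 PHz, via E = hf).
Ratio = 1.631·10^-17 / 5.627·10^-13 = 2.90·10^-5.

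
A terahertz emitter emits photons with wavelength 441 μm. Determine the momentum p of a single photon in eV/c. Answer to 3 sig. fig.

Convert to SI: λ = 441 μm = 4.41 × 10^-4 m.
Since p = h/λ for a photon, p = 1.503 × 10^-30 kg·m/s.
Converting to eV/c: p = 0.002811 eV/c ≈ 2.81 × 10^-3 eV/c.

2.81 × 10^-3 eV/c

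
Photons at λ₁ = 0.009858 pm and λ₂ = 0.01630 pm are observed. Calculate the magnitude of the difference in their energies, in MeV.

Using E = hc/λ: E₁ = 2.0151 × 10^-11 J, E₂ = 1.2187 × 10^-11 J.
|ΔE| = |2.0151 × 10^-11 − 1.2187 × 10^-11| = 7.96 × 10^-12 J = 49.7 MeV.

49.7 MeV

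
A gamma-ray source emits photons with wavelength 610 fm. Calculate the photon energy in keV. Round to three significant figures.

Take h = 6.62607015·10^-34 J·s, c = 2.99792458·10^8 m/s, 1 eV = 1.602176634·10^-19 J.
In SI units: λ = 610 fm = 6.1·10^-13 m.
The photon relation is E = hc/λ, giving E = 3.256·10^-13 J.
Converting to keV: E = 2033 keV ≈ 2030 keV.

2030 keV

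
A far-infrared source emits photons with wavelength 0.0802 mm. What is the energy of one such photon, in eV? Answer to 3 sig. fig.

0.0155 eV

In SI units: λ = 0.0802 mm = 8.02·10^-5 m.
For a photon E = hc/λ, so E = 2.477·10^-21 J.
Converting to eV: E = 0.01546 eV ≈ 0.0155 eV.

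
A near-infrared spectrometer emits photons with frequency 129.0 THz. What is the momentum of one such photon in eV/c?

First convert: f = 129.0 THz = 1.290·10^14 Hz.
For a photon p = hf/c, so p = 2.851·10^-28 kg·m/s.
Converting to eV/c: p = 0.5335 eV/c ≈ 0.534 eV/c.

0.534 eV/c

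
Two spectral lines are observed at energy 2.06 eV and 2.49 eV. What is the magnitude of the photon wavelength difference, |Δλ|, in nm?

104 nm

Using λ = hc/E: λ₁ = 6.019·10^-7 m, λ₂ = 4.979·10^-7 m.
|Δλ| = |6.019·10^-7 − 4.979·10^-7| = 1.04·10^-7 m = 104 nm.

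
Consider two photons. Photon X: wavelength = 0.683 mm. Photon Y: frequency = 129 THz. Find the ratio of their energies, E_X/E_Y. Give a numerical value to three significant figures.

E_X = 2.908 × 10^-22 J (from wavelength = 0.683 mm, via E = hc/λ).
E_Y = 8.548 × 10^-20 J (from frequency = 129 THz, via E = hf).
Ratio = 2.908 × 10^-22 / 8.548 × 10^-20 = 3.40 × 10^-3.

3.40 × 10^-3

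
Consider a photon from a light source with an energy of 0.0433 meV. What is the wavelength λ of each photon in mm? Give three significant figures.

28.6 mm

Use h = 6.62607015·10^-34 J·s, c = 2.99792458·10^8 m/s, 1 eV = 1.602176634·10^-19 J.
In SI units: E = 0.0433 meV = 6.9374·10^-24 J.
Since λ = hc/E for a photon, λ = 0.02863 m.
Converting to mm: λ = 28.63 mm ≈ 28.6 mm.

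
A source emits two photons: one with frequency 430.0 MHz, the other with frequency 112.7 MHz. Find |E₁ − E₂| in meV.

Using E = hf: E₁ = 2.8492e-25 J, E₂ = 7.4676e-26 J.
|ΔE| = |2.8492e-25 − 7.4676e-26| = 2.10e-25 J = 1.31e-3 meV.

1.31e-3 meV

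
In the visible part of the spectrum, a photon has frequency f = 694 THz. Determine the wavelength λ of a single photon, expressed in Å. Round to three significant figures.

Take c = 2.99792458 × 10^8 m/s.
In SI units: f = 694 THz = 6.94 × 10^14 Hz.
Since λ = c/f for a photon, λ = 4.320 × 10^-7 m.
Converting to Å: λ = 4320 Å ≈ 4320 Å.

4320 Å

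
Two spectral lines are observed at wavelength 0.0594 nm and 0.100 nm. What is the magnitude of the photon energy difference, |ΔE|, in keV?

Using E = hc/λ: E₁ = 3.344e-15 J, E₂ = 1.986e-15 J.
|ΔE| = |3.344e-15 − 1.986e-15| = 1.36e-15 J = 8.47 keV.

8.47 keV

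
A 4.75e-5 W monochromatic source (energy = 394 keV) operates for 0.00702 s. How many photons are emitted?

Total energy: E_total = P·t = 4.75e-5 × 0.00702 = 3.335e-7 J.
Per-photon energy: E = 6.313e-14 J.
N = E_total / E_photon = 5.28e6.

5.28e6 photons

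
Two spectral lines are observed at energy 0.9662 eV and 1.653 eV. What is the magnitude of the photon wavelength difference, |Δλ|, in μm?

Using λ = hc/E: λ₁ = 1.2832 × 10^-6 m, λ₂ = 7.5006 × 10^-7 m.
|Δλ| = |1.2832 × 10^-6 − 7.5006 × 10^-7| = 5.33 × 10^-7 m = 0.533 μm.

0.533 μm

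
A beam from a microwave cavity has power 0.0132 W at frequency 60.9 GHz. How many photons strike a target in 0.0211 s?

6.90e18 photons

Total energy: E_total = P·t = 0.0132 × 0.0211 = 2.785e-4 J.
Per-photon energy: E = 4.035e-23 J.
N = E_total / E_photon = 6.90e18.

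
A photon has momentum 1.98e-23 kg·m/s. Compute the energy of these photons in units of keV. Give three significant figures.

(c = 2.99792458e8 m/s, 1 eV = 1.602176634e-19 J.)
Apply E = pc: E = 5.936e-15 J.
Converting to keV: E = 37.05 keV ≈ 37.0 keV.

37.0 keV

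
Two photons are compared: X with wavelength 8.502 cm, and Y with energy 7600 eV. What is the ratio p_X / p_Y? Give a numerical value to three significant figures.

p_X = 7.794 × 10^-33 kg·m/s (from wavelength = 8.502 cm, via p = h/λ).
p_Y = 4.062 × 10^-24 kg·m/s (from energy = 7600 eV, via p = E/c).
Ratio = 7.794 × 10^-33 / 4.062 × 10^-24 = 1.92 × 10^-9.

1.92 × 10^-9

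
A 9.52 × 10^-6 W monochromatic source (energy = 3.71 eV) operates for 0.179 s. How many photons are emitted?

Total energy: E_total = P·t = 9.52 × 10^-6 × 0.179 = 1.704 × 10^-6 J.
Per-photon energy: E = 5.944 × 10^-19 J.
N = E_total / E_photon = 2.87 × 10^12.

2.87 × 10^12 photons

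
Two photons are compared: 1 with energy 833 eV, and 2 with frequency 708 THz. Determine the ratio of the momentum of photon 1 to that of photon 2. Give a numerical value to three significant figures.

284

p_1 = 4.452e-25 kg·m/s (from energy = 833 eV, via p = E/c).
p_2 = 1.565e-27 kg·m/s (from frequency = 708 THz, via p = hf/c).
Ratio = 4.452e-25 / 1.565e-27 = 284.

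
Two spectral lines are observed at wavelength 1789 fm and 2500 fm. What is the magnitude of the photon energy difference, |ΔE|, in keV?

Using E = hc/λ: E₁ = 1.1104 × 10^-13 J, E₂ = 7.9458 × 10^-14 J.
|ΔE| = |1.1104 × 10^-13 − 7.9458 × 10^-14| = 3.16 × 10^-14 J = 197 keV.

197 keV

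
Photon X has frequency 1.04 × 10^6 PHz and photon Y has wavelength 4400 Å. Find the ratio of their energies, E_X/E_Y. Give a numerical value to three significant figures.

1.53 × 10^6

E_X = 6.891 × 10^-13 J (from frequency = 1.04 × 10^6 PHz, via E = hf).
E_Y = 4.515 × 10^-19 J (from wavelength = 4400 Å, via E = hc/λ).
Ratio = 6.891 × 10^-13 / 4.515 × 10^-19 = 1.53 × 10^6.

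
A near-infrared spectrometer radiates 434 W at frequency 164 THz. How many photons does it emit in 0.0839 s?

3.35e20 photons

Total energy: E_total = P·t = 434 × 0.0839 = 36.41 J.
Per-photon energy: E = 1.087e-19 J.
N = E_total / E_photon = 3.35e20.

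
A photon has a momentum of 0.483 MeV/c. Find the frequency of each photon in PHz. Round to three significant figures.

Use h = 6.62607015e-34 J·s, c = 2.99792458e8 m/s, 1 eV = 1.602176634e-19 J.
Convert to SI: p = 0.483 MeV/c = 2.5813e-22 kg·m/s.
For a photon f = pc/h, so f = 1.168e20 Hz.
Converting to PHz: f = 116800 PHz ≈ 1.17e5 PHz.

1.17e5 PHz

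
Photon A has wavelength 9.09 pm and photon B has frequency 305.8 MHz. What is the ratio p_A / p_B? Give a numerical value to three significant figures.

p_A = 7.289e-23 kg·m/s (from wavelength = 9.09 pm, via p = h/λ).
p_B = 6.759e-34 kg·m/s (from frequency = 305.8 MHz, via p = hf/c).
Ratio = 7.289e-23 / 6.759e-34 = 1.08e11.

1.08e11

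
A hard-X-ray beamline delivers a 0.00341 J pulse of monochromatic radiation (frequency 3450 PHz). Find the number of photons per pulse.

Per-photon energy: E = 2.286 × 10^-15 J (from frequency = 3450 PHz).
N = E_total / E_photon = 0.00341 J / 2.286 × 10^-15 J = 1.49 × 10^12.

1.49 × 10^12 photons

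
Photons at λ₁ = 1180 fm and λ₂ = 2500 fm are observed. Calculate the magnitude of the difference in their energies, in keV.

555 keV

Using E = hc/λ: E₁ = 1.683 × 10^-13 J, E₂ = 7.946 × 10^-14 J.
|ΔE| = |1.683 × 10^-13 − 7.946 × 10^-14| = 8.89 × 10^-14 J = 555 keV.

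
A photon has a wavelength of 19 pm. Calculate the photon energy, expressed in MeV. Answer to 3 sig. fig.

Use h = 6.62607015e-34 J·s, c = 2.99792458e8 m/s, 1 eV = 1.602176634e-19 J.
Convert to SI: λ = 19 pm = 1.9e-11 m.
Apply E = hc/λ: E = 1.045e-14 J.
Converting to MeV: E = 0.06525 MeV ≈ 0.0653 MeV.

0.0653 MeV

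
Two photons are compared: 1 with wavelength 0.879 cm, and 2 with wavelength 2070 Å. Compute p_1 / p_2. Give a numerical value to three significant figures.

2.35 × 10^-5

p_1 = 7.538 × 10^-32 kg·m/s (from wavelength = 0.879 cm, via p = h/λ).
p_2 = 3.201 × 10^-27 kg·m/s (from wavelength = 2070 Å, via p = h/λ).
Ratio = 7.538 × 10^-32 / 3.201 × 10^-27 = 2.35 × 10^-5.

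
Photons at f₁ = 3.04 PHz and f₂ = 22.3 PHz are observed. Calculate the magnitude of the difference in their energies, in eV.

79.7 eV

Using E = hf: E₁ = 2.014 × 10^-18 J, E₂ = 1.478 × 10^-17 J.
|ΔE| = |2.014 × 10^-18 − 1.478 × 10^-17| = 1.28 × 10^-17 J = 79.7 eV.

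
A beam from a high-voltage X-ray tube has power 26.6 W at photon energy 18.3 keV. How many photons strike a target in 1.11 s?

Total energy: E_total = P·t = 26.6 × 1.11 = 29.53 J.
Per-photon energy: E = 2.932 × 10^-15 J.
N = E_total / E_photon = 1.01 × 10^16.

1.01 × 10^16 photons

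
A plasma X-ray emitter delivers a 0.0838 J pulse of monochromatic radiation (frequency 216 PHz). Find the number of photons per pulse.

5.86e14 photons

Per-photon energy: E = 1.431e-16 J (from frequency = 216 PHz).
N = E_total / E_photon = 0.0838 J / 1.431e-16 J = 5.86e14.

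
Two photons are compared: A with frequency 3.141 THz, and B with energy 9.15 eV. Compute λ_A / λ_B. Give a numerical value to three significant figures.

λ_A = 9.544 × 10^-5 m (from frequency = 3.141 THz, via λ = c/f).
λ_B = 1.355 × 10^-7 m (from energy = 9.15 eV, via λ = hc/E).
Ratio = 9.544 × 10^-5 / 1.355 × 10^-7 = 704.

704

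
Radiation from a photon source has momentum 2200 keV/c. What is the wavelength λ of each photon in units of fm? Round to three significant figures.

564 fm

First convert: p = 2200 keV/c = 1.1757e-21 kg·m/s.
For a photon λ = h/p, so λ = 5.636e-13 m.
Converting to fm: λ = 563.6 fm ≈ 564 fm.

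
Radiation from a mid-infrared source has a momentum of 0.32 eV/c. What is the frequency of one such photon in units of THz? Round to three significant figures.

(h = 6.62607015e-34 J·s, c = 2.99792458e8 m/s, 1 eV = 1.602176634e-19 J.)
First convert: p = 0.32 eV/c = 1.7102e-28 kg·m/s.
For a photon f = pc/h, so f = 7.738e13 Hz.
Converting to THz: f = 77.38 THz ≈ 77.4 THz.

77.4 THz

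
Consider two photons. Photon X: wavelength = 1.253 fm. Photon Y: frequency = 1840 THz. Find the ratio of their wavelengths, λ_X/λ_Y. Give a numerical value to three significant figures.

λ_X = 1.253·10^-15 m (from wavelength = 1.253 fm, via λ given directly).
λ_Y = 1.629·10^-7 m (from frequency = 1840 THz, via λ = c/f).
Ratio = 1.253·10^-15 / 1.629·10^-7 = 7.69·10^-9.

7.69·10^-9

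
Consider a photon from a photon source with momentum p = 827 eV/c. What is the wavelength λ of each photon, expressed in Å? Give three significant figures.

15.0 Å

Take h = 6.62607015 × 10^-34 J·s, c = 2.99792458 × 10^8 m/s, 1 eV = 1.602176634 × 10^-19 J.
Convert to SI: p = 827 eV/c = 4.4197 × 10^-25 kg·m/s.
Since λ = h/p for a photon, λ = 1.499 × 10^-9 m.
Converting to Å: λ = 14.99 Å ≈ 15.0 Å.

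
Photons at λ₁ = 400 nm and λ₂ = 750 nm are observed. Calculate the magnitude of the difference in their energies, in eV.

1.45 eV

Using E = hc/λ: E₁ = 4.966 × 10^-19 J, E₂ = 2.649 × 10^-19 J.
|ΔE| = |4.966 × 10^-19 − 2.649 × 10^-19| = 2.32 × 10^-19 J = 1.45 eV.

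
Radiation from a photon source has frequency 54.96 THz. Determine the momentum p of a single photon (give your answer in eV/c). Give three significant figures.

0.227 eV/c

Use h = 6.62607015 × 10^-34 J·s, c = 2.99792458 × 10^8 m/s, 1 eV = 1.602176634 × 10^-19 J.
First convert: f = 54.96 THz = 5.496 × 10^13 Hz.
Apply p = hf/c: p = 1.215 × 10^-28 kg·m/s.
Converting to eV/c: p = 0.2273 eV/c ≈ 0.227 eV/c.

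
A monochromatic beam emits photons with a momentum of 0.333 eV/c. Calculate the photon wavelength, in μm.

3.72 μm

Take h = 6.62607015e-34 J·s, c = 2.99792458e8 m/s, 1 eV = 1.602176634e-19 J.
In SI units: p = 0.333 eV/c = 1.7796e-28 kg·m/s.
Apply λ = h/p: λ = 3.723e-6 m.
Converting to μm: λ = 3.723 μm ≈ 3.72 μm.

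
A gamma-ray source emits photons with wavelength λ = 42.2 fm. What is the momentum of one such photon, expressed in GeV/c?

In SI units: λ = 42.2 fm = 4.22e-14 m.
The photon relation is p = h/λ, giving p = 1.570e-20 kg·m/s.
Converting to GeV/c: p = 0.02938 GeV/c ≈ 0.0294 GeV/c.

0.0294 GeV/c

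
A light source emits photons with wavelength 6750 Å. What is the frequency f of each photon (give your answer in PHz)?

In SI units: λ = 6750 Å = 6.75e-7 m.
The photon relation is f = c/λ, giving f = 4.441e14 Hz.
Converting to PHz: f = 0.4441 PHz ≈ 0.444 PHz.

0.444 PHz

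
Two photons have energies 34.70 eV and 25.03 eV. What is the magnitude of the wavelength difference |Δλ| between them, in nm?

13.8 nm

Using λ = hc/E: λ₁ = 3.5730 × 10^-8 m, λ₂ = 4.9534 × 10^-8 m.
|Δλ| = |3.5730 × 10^-8 − 4.9534 × 10^-8| = 1.38 × 10^-8 m = 13.8 nm.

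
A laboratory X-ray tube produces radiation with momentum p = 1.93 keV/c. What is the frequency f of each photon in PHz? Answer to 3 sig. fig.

Take h = 6.62607015 × 10^-34 J·s, c = 2.99792458 × 10^8 m/s, 1 eV = 1.602176634 × 10^-19 J.
First convert: p = 1.93 keV/c = 1.0314 × 10^-24 kg·m/s.
The photon relation is f = pc/h, giving f = 4.667 × 10^17 Hz.
Converting to PHz: f = 466.7 PHz ≈ 467 PHz.

467 PHz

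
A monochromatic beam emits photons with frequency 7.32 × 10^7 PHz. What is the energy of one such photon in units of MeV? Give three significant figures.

303 MeV

(h = 6.62607015 × 10^-34 J·s, 1 eV = 1.602176634 × 10^-19 J.)
Convert to SI: f = 7.32 × 10^7 PHz = 7.32 × 10^22 Hz.
The photon relation is E = hf, giving E = 4.850 × 10^-11 J.
Converting to MeV: E = 302.7 MeV ≈ 303 MeV.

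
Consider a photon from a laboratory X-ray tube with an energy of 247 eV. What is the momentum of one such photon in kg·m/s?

1.32 × 10^-25 kg·m/s

First convert: E = 247 eV = 3.9574 × 10^-17 J.
Since p = E/c for a photon, p = 1.320 × 10^-25 kg·m/s.
So p ≈ 1.32 × 10^-25 kg·m/s.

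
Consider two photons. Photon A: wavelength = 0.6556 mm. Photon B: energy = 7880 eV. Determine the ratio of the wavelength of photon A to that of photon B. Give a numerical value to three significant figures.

4.17 × 10^6

λ_A = 6.556 × 10^-4 m (from wavelength = 0.6556 mm, via λ given directly).
λ_B = 1.573 × 10^-10 m (from energy = 7880 eV, via λ = hc/E).
Ratio = 6.556 × 10^-4 / 1.573 × 10^-10 = 4.17 × 10^6.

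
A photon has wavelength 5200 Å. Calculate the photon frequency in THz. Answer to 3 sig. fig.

(c = 2.99792458e8 m/s.)
Convert to SI: λ = 5200 Å = 5.2e-7 m.
The photon relation is f = c/λ, giving f = 5.765e14 Hz.
Converting to THz: f = 576.5 THz ≈ 577 THz.

577 THz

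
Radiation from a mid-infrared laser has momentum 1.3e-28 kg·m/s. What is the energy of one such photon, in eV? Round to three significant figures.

Apply E = pc: E = 3.897e-20 J.
Converting to eV: E = 0.2433 eV ≈ 0.243 eV.

0.243 eV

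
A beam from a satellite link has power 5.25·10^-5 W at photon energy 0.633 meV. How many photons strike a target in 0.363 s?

Total energy: E_total = P·t = 5.25·10^-5 × 0.363 = 1.906·10^-5 J.
Per-photon energy: E = 1.014·10^-22 J.
N = E_total / E_photon = 1.88·10^17.

1.88·10^17 photons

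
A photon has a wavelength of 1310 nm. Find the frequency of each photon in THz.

In SI units: λ = 1310 nm = 1.31 × 10^-6 m.
For a photon f = c/λ, so f = 2.288 × 10^14 Hz.
Converting to THz: f = 228.8 THz ≈ 229 THz.

229 THz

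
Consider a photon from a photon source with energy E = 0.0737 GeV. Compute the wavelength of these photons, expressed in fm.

16.8 fm

Use h = 6.62607015 × 10^-34 J·s, c = 2.99792458 × 10^8 m/s, 1 eV = 1.602176634 × 10^-19 J.
First convert: E = 0.0737 GeV = 1.1808 × 10^-11 J.
For a photon λ = hc/E, so λ = 1.682 × 10^-14 m.
Converting to fm: λ = 16.82 fm ≈ 16.8 fm.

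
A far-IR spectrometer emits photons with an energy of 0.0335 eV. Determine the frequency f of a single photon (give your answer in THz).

8.10 THz

In SI units: E = 0.0335 eV = 5.3673e-21 J.
Apply f = E/h: f = 8.100e12 Hz.
Converting to THz: f = 8.100 THz ≈ 8.10 THz.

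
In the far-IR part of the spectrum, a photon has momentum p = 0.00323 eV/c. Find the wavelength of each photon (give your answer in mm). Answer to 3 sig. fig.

0.384 mm

Use h = 6.62607015e-34 J·s, c = 2.99792458e8 m/s, 1 eV = 1.602176634e-19 J.
In SI units: p = 0.00323 eV/c = 1.7262e-30 kg·m/s.
Since λ = h/p for a photon, λ = 3.839e-4 m.
Converting to mm: λ = 0.3839 mm ≈ 0.384 mm.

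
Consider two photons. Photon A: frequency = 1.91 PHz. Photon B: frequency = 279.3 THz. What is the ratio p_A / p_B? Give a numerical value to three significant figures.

6.84

p_A = 4.222·10^-27 kg·m/s (from frequency = 1.91 PHz, via p = hf/c).
p_B = 6.173·10^-28 kg·m/s (from frequency = 279.3 THz, via p = hf/c).
Ratio = 4.222·10^-27 / 6.173·10^-28 = 6.84.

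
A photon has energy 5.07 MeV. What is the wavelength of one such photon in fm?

First convert: E = 5.07 MeV = 8.1230 × 10^-13 J.
For a photon λ = hc/E, so λ = 2.445 × 10^-13 m.
Converting to fm: λ = 244.5 fm ≈ 245 fm.

245 fm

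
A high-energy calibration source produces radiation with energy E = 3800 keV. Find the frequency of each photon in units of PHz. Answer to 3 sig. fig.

Take h = 6.62607015·10^-34 J·s, 1 eV = 1.602176634·10^-19 J.
Convert to SI: E = 3800 keV = 6.0883·10^-13 J.
For a photon f = E/h, so f = 9.188·10^20 Hz.
Converting to PHz: f = 918800 PHz ≈ 9.19·10^5 PHz.

9.19·10^5 PHz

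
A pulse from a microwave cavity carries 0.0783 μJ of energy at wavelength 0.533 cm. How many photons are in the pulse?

Per-photon energy: E = 3.727e-23 J (from wavelength = 0.533 cm).
N = E_total / E_photon = 7.83e-8 J / 3.727e-23 J = 2.10e15.

2.10e15 photons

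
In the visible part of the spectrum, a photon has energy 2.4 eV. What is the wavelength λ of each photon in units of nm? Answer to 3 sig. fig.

517 nm

Take h = 6.62607015 × 10^-34 J·s, c = 2.99792458 × 10^8 m/s, 1 eV = 1.602176634 × 10^-19 J.
First convert: E = 2.4 eV = 3.8452 × 10^-19 J.
For a photon λ = hc/E, so λ = 5.166 × 10^-7 m.
Converting to nm: λ = 516.6 nm ≈ 517 nm.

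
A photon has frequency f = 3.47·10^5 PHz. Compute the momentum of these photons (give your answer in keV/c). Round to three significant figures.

Convert to SI: f = 3.47·10^5 PHz = 3.47·10^20 Hz.
For a photon p = hf/c, so p = 7.669·10^-22 kg·m/s.
Converting to keV/c: p = 1435 keV/c ≈ 1440 keV/c.

1440 keV/c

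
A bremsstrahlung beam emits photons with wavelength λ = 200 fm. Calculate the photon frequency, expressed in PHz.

1.50e6 PHz

Convert to SI: λ = 200 fm = 2.00e-13 m.
For a photon f = c/λ, so f = 1.499e21 Hz.
Converting to PHz: f = 1.499e6 PHz ≈ 1.50e6 PHz.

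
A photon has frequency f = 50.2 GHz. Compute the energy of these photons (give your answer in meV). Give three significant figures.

0.208 meV

Take h = 6.62607015·10^-34 J·s, 1 eV = 1.602176634·10^-19 J.
In SI units: f = 50.2 GHz = 5.02·10^10 Hz.
Apply E = hf: E = 3.326·10^-23 J.
Converting to meV: E = 0.2076 meV ≈ 0.208 meV.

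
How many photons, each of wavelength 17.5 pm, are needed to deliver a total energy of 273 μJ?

2.41 × 10^10 photons

Per-photon energy: E = 1.135 × 10^-14 J (from wavelength = 17.5 pm).
N = E_total / E_photon = 2.73 × 10^-4 J / 1.135 × 10^-14 J = 2.41 × 10^10.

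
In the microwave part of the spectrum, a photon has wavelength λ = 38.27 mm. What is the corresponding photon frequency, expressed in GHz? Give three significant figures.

Convert to SI: λ = 38.27 mm = 0.03827 m.
Apply f = c/λ: f = 7.834 × 10^9 Hz.
Converting to GHz: f = 7.834 GHz ≈ 7.83 GHz.

7.83 GHz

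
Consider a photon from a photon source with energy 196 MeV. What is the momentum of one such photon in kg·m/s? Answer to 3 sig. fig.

1.05e-19 kg·m/s

Use c = 2.99792458e8 m/s, 1 eV = 1.602176634e-19 J.
In SI units: E = 196 MeV = 3.1403e-11 J.
Apply p = E/c: p = 1.047e-19 kg·m/s.
So p ≈ 1.05e-19 kg·m/s.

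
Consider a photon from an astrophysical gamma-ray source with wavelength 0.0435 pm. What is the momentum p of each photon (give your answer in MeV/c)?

Convert to SI: λ = 0.0435 pm = 4.35 × 10^-14 m.
For a photon p = h/λ, so p = 1.523 × 10^-20 kg·m/s.
Converting to MeV/c: p = 28.50 MeV/c ≈ 28.5 MeV/c.

28.5 MeV/c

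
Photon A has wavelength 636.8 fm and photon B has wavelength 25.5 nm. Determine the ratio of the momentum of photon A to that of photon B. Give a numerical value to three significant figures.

p_A = 1.041 × 10^-21 kg·m/s (from wavelength = 636.8 fm, via p = h/λ).
p_B = 2.598 × 10^-26 kg·m/s (from wavelength = 25.5 nm, via p = h/λ).
Ratio = 1.041 × 10^-21 / 2.598 × 10^-26 = 4.00 × 10^4.

4.00 × 10^4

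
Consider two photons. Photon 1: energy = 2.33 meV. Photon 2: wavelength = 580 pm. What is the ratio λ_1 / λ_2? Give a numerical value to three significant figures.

9.17e5

λ_1 = 5.321e-4 m (from energy = 2.33 meV, via λ = hc/E).
λ_2 = 5.800e-10 m (from wavelength = 580 pm, via λ given directly).
Ratio = 5.321e-4 / 5.800e-10 = 9.17e5.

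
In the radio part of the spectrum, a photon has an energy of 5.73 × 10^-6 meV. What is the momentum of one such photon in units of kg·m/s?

3.06 × 10^-36 kg·m/s

Convert to SI: E = 5.73 × 10^-6 meV = 9.1805 × 10^-28 J.
Apply p = E/c: p = 3.062 × 10^-36 kg·m/s.
So p ≈ 3.06 × 10^-36 kg·m/s.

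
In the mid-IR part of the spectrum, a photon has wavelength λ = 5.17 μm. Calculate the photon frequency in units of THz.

(c = 2.99792458 × 10^8 m/s.)
First convert: λ = 5.17 μm = 5.17 × 10^-6 m.
Since f = c/λ for a photon, f = 5.799 × 10^13 Hz.
Converting to THz: f = 57.99 THz ≈ 58.0 THz.

58.0 THz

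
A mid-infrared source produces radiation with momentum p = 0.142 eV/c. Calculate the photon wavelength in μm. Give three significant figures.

8.73 μm

(h = 6.62607015e-34 J·s, c = 2.99792458e8 m/s, 1 eV = 1.602176634e-19 J.)
In SI units: p = 0.142 eV/c = 7.5889e-29 kg·m/s.
For a photon λ = h/p, so λ = 8.731e-6 m.
Converting to μm: λ = 8.731 μm ≈ 8.73 μm.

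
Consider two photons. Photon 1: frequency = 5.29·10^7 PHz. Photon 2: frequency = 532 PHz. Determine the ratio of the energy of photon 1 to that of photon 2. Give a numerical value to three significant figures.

E_1 = 3.505·10^-11 J (from frequency = 5.29·10^7 PHz, via E = hf).
E_2 = 3.525·10^-16 J (from frequency = 532 PHz, via E = hf).
Ratio = 3.505·10^-11 / 3.525·10^-16 = 9.94·10^4.

9.94·10^4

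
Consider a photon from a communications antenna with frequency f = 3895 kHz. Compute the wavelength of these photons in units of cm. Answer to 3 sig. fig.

First convert: f = 3895 kHz = 3.895 × 10^6 Hz.
The photon relation is λ = c/f, giving λ = 76.97 m.
Converting to cm: λ = 7697 cm ≈ 7700 cm.

7700 cm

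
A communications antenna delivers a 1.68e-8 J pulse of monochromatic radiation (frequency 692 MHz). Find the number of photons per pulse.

Per-photon energy: E = 4.585e-25 J (from frequency = 692 MHz).
N = E_total / E_photon = 1.68e-8 J / 4.585e-25 J = 3.66e16.

3.66e16 photons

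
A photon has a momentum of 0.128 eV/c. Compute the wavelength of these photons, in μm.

In SI units: p = 0.128 eV/c = 6.8407e-29 kg·m/s.
Since λ = h/p for a photon, λ = 9.686e-6 m.
Converting to μm: λ = 9.686 μm ≈ 9.69 μm.

9.69 μm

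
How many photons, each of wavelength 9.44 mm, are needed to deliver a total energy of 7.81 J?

Per-photon energy: E = 2.104 × 10^-23 J (from wavelength = 9.44 mm).
N = E_total / E_photon = 7.81 J / 2.104 × 10^-23 J = 3.71 × 10^23.

3.71 × 10^23 photons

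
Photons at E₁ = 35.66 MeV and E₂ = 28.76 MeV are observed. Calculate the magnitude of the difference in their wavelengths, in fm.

Using λ = hc/E: λ₁ = 3.4768·10^-14 m, λ₂ = 4.3110·10^-14 m.
|Δλ| = |3.4768·10^-14 − 4.3110·10^-14| = 8.34·10^-15 m = 8.34 fm.

8.34 fm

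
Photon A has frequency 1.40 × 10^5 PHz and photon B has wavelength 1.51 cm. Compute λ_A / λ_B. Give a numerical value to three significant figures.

1.42 × 10^-10

λ_A = 2.141 × 10^-12 m (from frequency = 1.40 × 10^5 PHz, via λ = c/f).
λ_B = 0.01510 m (from wavelength = 1.51 cm, via λ given directly).
Ratio = 2.141 × 10^-12 / 0.01510 = 1.42 × 10^-10.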